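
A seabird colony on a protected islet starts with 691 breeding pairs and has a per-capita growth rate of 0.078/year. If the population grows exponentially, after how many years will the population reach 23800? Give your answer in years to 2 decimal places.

Set N₀·e^(rt) = 23800: e^(0.078·t) = 23800/691 = 34.443.
0.078·t = ln(34.443) = 3.5393, so t = 3.5393/0.078 = 45.376.

45.38 years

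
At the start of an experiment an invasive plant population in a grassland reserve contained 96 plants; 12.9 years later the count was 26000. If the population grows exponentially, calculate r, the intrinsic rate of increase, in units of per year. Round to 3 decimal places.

0.434 per year

From N(t) = N₀·e^(rt): e^(r·12.9) = 26000/96 = 270.83.
r·12.9 = ln(270.83) = 5.6015, so r = 5.6015/12.9 = 0.43423.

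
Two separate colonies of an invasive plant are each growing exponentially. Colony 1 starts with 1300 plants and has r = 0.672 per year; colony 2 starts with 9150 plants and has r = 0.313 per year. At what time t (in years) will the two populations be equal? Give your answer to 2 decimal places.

5.44 years

Set 1300·e^(0.672t) = 9150·e^(0.313t).
e^((0.672 − 0.313)t) = 9150/1300 → e^(0.359·t) = 7.0385.
0.359·t = ln(7.0385) = 1.9514, so t = 1.9514/0.359 = 5.4356.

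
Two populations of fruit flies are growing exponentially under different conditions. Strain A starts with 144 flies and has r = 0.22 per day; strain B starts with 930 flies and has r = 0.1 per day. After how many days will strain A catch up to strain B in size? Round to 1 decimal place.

Set 144·e^(0.22t) = 930·e^(0.1t).
e^((0.22 − 0.1)t) = 930/144 → e^(0.12·t) = 6.4583.
0.12·t = ln(6.4583) = 1.8654, so t = 1.8654/0.12 = 15.545.

15.5 days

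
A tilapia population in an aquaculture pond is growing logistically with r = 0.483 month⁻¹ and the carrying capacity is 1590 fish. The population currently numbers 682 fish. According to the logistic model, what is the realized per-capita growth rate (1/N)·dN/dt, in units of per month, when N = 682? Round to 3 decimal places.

0.276 per month

(1/N)·dN/dt = r(1 − N/K) = 0.483 × (1 − 682/1590).
= 0.483 × 0.57107 = 0.27583.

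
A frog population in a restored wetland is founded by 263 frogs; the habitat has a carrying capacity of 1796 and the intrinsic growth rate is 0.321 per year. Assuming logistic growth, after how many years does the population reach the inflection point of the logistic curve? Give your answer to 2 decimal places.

Logistic growth is fastest at N = K/2 = 898.
A = (K − N₀)/N₀ = 5.8289. Set K/(1 + A·e^(−rt)) = K/2 → A·e^(−rt) = 1.
e^(−0.321t) = 1/5.8289 = 0.171559, so t = ln(5.8289)/0.321 = 1.7628/0.321 = 5.4917.

5.49 years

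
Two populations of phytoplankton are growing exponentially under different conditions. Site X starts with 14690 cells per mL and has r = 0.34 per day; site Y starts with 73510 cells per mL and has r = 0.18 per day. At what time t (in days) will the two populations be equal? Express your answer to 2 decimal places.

10.06 days

Set 14690·e^(0.34t) = 73510·e^(0.18t).
e^((0.34 − 0.18)t) = 73510/14690 → e^(0.16·t) = 5.0041.
0.16·t = ln(5.0041) = 1.6103, so t = 1.6103/0.16 = 10.064.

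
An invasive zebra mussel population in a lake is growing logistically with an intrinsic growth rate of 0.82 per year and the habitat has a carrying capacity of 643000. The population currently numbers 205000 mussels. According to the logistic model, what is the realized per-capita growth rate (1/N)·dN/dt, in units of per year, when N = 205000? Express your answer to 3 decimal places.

(1/N)·dN/dt = r(1 − N/K) = 0.82 × (1 − 205000/643000).
= 0.82 × 0.68118 = 0.55857.

0.559 per year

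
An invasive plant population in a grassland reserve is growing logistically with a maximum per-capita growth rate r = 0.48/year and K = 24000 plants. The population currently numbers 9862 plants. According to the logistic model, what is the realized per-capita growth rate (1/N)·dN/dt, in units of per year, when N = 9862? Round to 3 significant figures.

(1/N)·dN/dt = r(1 − N/K) = 0.48 × (1 − 9862/24000).
= 0.48 × 0.58908 = 0.28276.

0.283 per year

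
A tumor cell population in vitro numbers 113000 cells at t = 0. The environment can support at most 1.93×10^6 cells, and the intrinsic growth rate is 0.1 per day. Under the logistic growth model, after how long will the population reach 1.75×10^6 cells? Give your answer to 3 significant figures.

50.5 days

A = (K − N₀)/N₀ = (1.93×10^6 − 113000)/113000 = 16.08.
Solve 1.93×10^6/(1 + 16.08·e^(−0.1t)) = 1.75×10^6: 1 + 16.08·e^(−0.1t) = 1.1029, so e^(−0.1t) = 0.00639673.
−0.1·t = ln(0.00639673) = -5.052, so t = 5.052/0.1 = 50.52.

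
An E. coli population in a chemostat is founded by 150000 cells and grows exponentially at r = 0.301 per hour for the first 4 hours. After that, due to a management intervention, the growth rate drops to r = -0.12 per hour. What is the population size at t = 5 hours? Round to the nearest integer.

443472 cells

Phase 1: N(4) = 150000·e^(0.301×4) = 150000·e^1.204 = 500014.
Phase 2 runs for 5 − 4 = 1 hours at r = -0.12.
N(5) = 500014·e^(-0.12×1) = 500014·e^-0.12 = 443472.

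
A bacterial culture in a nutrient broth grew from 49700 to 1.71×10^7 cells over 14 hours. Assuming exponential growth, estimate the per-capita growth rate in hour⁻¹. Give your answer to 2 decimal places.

From N(t) = N₀·e^(rt): e^(r·14) = 1.71×10^7/49700 = 344.06.
r·14 = ln(344.06) = 5.8408, so r = 5.8408/14 = 0.4172.

0.42 per hour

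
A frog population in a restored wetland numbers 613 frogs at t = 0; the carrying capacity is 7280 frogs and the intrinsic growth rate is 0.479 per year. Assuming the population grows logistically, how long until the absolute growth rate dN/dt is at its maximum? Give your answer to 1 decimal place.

Logistic growth is fastest at N = K/2 = 3640.
A = (K − N₀)/N₀ = 10.876. Set K/(1 + A·e^(−rt)) = K/2 → A·e^(−rt) = 1.
e^(−0.479t) = 1/10.876 = 0.0919454, so t = ln(10.876)/0.479 = 2.3866/0.479 = 4.9824.

5.0 years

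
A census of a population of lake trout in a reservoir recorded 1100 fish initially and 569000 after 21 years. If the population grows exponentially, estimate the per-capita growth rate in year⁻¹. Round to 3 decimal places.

From N(t) = N₀·e^(rt): e^(r·21) = 569000/1100 = 517.27.
r·21 = ln(517.27) = 6.2486, so r = 6.2486/21 = 0.29755.

0.298 per year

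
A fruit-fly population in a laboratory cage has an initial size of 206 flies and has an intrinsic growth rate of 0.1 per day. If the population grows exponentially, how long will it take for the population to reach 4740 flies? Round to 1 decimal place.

Set N₀·e^(rt) = 4740: e^(0.1·t) = 4740/206 = 23.01.
0.1·t = ln(23.01) = 3.1359, so t = 3.1359/0.1 = 31.359.

31.4 days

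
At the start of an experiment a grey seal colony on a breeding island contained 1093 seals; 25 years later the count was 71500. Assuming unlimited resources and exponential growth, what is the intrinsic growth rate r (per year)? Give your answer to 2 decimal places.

From N(t) = N₀·e^(rt): e^(r·25) = 71500/1093 = 65.416.
r·25 = ln(65.416) = 4.1808, so r = 4.1808/25 = 0.16723.

0.17 per year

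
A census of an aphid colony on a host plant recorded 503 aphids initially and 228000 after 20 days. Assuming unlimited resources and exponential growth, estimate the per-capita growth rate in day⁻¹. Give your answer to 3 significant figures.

0.306 per day

From N(t) = N₀·e^(rt): e^(r·20) = 228000/503 = 453.28.
r·20 = ln(453.28) = 6.1165, so r = 6.1165/20 = 0.30583.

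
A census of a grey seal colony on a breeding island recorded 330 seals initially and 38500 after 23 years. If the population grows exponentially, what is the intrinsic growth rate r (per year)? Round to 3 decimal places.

0.207 per year

From N(t) = N₀·e^(rt): e^(r·23) = 38500/330 = 116.67.
r·23 = ln(116.67) = 4.7593, so r = 4.7593/23 = 0.20693.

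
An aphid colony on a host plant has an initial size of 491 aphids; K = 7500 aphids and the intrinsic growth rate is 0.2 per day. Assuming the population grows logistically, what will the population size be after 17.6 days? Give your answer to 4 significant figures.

A = (K − N₀)/N₀ = (7500 − 491)/491 = 14.275.
N(t) = K/(1 + A·e^(−rt)) = 7500/(1 + 14.275×e^(−0.2×17.6)).
e^(−3.52) = 0.029599; denominator = 1 + 14.275×0.029599 = 1.4225.
N = 7500/1.4225 = 5272.29.

5272 aphids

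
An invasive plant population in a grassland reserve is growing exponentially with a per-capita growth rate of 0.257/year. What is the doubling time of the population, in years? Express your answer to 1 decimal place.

Doubling time t_d = ln(2)/r = 0.6931/0.257 = 2.6971.

2.7 years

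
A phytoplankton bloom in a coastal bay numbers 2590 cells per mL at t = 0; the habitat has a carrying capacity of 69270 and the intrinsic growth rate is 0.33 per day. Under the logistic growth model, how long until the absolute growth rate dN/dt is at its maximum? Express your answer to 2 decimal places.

Logistic growth is fastest at N = K/2 = 34635.
A = (K − N₀)/N₀ = 25.745. Set K/(1 + A·e^(−rt)) = K/2 → A·e^(−rt) = 1.
e^(−0.33t) = 1/25.745 = 0.0388422, so t = ln(25.745)/0.33 = 3.2482/0.33 = 9.8432.

9.84 days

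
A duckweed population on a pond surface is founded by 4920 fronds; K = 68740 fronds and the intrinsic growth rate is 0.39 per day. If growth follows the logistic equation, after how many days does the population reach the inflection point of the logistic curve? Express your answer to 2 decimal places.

6.57 days

Logistic growth is fastest at N = K/2 = 34370.
A = (K − N₀)/N₀ = 12.972. Set K/(1 + A·e^(−rt)) = K/2 → A·e^(−rt) = 1.
e^(−0.39t) = 1/12.972 = 0.0770918, so t = ln(12.972)/0.39 = 2.5628/0.39 = 6.5712.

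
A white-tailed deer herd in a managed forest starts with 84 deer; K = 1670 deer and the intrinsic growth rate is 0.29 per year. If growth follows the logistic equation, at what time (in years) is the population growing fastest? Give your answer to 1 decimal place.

10.1 years

Logistic growth is fastest at N = K/2 = 835.
A = (K − N₀)/N₀ = 18.881. Set K/(1 + A·e^(−rt)) = K/2 → A·e^(−rt) = 1.
e^(−0.29t) = 1/18.881 = 0.0529634, so t = ln(18.881)/0.29 = 2.9382/0.29 = 10.132.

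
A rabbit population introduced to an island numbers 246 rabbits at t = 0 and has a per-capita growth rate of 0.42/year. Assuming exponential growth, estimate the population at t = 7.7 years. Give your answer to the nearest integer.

6244 rabbits

N(t) = N₀·e^(rt) = 246 × e^(0.42×7.7) = 246 × e^3.234.
e^3.234 ≈ 25.381, so N ≈ 246 × 25.381 = 6243.72.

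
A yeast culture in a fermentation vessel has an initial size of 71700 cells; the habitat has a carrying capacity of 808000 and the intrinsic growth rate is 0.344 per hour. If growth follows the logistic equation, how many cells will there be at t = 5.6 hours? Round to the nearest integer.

A = (K − N₀)/N₀ = (808000 − 71700)/71700 = 10.269.
N(t) = K/(1 + A·e^(−rt)) = 808000/(1 + 10.269×e^(−0.344×5.6)).
e^(−1.926) = 0.14567; denominator = 1 + 10.269×0.14567 = 2.4959.
N = 808000/2.4959 = 323727.

323727 cells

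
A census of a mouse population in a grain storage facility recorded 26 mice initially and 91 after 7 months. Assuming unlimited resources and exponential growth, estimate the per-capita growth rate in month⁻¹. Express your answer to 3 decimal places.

From N(t) = N₀·e^(rt): e^(r·7) = 91/26 = 3.5.
r·7 = ln(3.5) = 1.2528, so r = 1.2528/7 = 0.17897.

0.179 per month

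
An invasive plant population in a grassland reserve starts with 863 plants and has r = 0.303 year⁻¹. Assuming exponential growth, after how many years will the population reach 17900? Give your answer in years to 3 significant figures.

10.0 years

Set N₀·e^(rt) = 17900: e^(0.303·t) = 17900/863 = 20.742.
0.303·t = ln(20.742) = 3.0321, so t = 3.0321/0.303 = 10.007.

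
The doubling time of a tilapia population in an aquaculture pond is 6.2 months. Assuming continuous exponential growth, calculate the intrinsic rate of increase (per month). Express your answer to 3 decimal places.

r = ln(2)/t_d = 0.6931/6.2 = 0.1118.

0.112 per month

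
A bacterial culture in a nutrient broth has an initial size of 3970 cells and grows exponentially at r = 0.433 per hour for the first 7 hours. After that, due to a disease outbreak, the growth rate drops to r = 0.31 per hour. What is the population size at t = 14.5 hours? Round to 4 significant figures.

841100 cells

Phase 1: N(7) = 3970·e^(0.433×7) = 3970·e^3.031 = 82250.2.
Phase 2 runs for 14.5 − 7 = 7.5 hours at r = 0.31.
N(14.5) = 82250.2·e^(0.31×7.5) = 82250.2·e^2.325 = 841147.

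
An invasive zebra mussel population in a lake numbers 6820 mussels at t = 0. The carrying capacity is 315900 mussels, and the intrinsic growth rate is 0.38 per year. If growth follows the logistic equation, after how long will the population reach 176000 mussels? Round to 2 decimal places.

10.64 years

A = (K − N₀)/N₀ = (315900 − 6820)/6820 = 45.32.
Solve 315900/(1 + 45.32·e^(−0.38t)) = 176000: 1 + 45.32·e^(−0.38t) = 1.7949, so e^(−0.38t) = 0.0175396.
−0.38·t = ln(0.0175396) = -4.0433, so t = 4.0433/0.38 = 10.64.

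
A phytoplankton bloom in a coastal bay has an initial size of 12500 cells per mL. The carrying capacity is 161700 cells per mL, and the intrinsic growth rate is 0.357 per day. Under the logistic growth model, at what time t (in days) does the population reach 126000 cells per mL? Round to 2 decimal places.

10.48 days

A = (K − N₀)/N₀ = (161700 − 12500)/12500 = 11.936.
Solve 161700/(1 + 11.936·e^(−0.357t)) = 126000: 1 + 11.936·e^(−0.357t) = 1.2833, so e^(−0.357t) = 0.0237377.
−0.357·t = ln(0.0237377) = -3.7407, so t = 3.7407/0.357 = 10.478.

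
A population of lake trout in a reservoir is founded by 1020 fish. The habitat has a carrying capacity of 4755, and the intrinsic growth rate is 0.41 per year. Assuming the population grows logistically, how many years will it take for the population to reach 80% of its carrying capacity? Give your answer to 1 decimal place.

6.5 years

A = (K − N₀)/N₀ = (4755 − 1020)/1020 = 3.6618.
Solve 4755/(1 + 3.6618·e^(−0.41t)) = 3804: 1 + 3.6618·e^(−0.41t) = 1.25, so e^(−0.41t) = 0.0682731.
−0.41·t = ln(0.0682731) = -2.6842, so t = 2.6842/0.41 = 6.5469.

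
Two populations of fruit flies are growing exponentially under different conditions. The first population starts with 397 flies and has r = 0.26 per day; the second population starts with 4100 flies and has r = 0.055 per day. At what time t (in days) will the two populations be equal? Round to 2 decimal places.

11.39 days

Set 397·e^(0.26t) = 4100·e^(0.055t).
e^((0.26 − 0.055)t) = 4100/397 → e^(0.205·t) = 10.327.
0.205·t = ln(10.327) = 2.3348, so t = 2.3348/0.205 = 11.389.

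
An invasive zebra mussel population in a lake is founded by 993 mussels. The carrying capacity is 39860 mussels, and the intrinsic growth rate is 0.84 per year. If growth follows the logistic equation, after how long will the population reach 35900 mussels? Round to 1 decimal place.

A = (K − N₀)/N₀ = (39860 − 993)/993 = 39.141.
Solve 39860/(1 + 39.141·e^(−0.84t)) = 35900: 1 + 39.141·e^(−0.84t) = 1.1103, so e^(−0.84t) = 0.00281818.
−0.84·t = ln(0.00281818) = -5.8717, so t = 5.8717/0.84 = 6.9901.

7.0 years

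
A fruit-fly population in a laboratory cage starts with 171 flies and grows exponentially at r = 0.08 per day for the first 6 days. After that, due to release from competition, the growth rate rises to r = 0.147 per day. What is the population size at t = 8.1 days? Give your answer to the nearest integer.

Phase 1: N(6) = 171·e^(0.08×6) = 171·e^0.48 = 276.349.
Phase 2 runs for 8.1 − 6 = 2.1 days at r = 0.147.
N(8.1) = 276.349·e^(0.147×2.1) = 276.349·e^0.3087 = 376.291.

376 flies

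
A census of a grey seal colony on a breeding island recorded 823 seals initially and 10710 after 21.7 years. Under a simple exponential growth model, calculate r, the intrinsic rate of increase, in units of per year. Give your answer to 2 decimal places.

0.12 per year

From N(t) = N₀·e^(rt): e^(r·21.7) = 10710/823 = 13.013.
r·21.7 = ln(13.013) = 2.566, so r = 2.566/21.7 = 0.11825.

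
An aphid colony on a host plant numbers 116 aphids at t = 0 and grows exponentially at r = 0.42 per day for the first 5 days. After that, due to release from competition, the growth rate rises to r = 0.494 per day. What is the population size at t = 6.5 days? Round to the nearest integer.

1987 aphids

Phase 1: N(5) = 116·e^(0.42×5) = 116·e^2.1 = 947.276.
Phase 2 runs for 6.5 − 5 = 1.5 days at r = 0.494.
N(6.5) = 947.276·e^(0.494×1.5) = 947.276·e^0.741 = 1987.42.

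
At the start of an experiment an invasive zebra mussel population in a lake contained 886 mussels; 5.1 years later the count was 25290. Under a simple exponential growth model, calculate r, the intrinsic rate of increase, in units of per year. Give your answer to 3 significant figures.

0.657 per year

From N(t) = N₀·e^(rt): e^(r·5.1) = 25290/886 = 28.544.
r·5.1 = ln(28.544) = 3.3514, so r = 3.3514/5.1 = 0.65715.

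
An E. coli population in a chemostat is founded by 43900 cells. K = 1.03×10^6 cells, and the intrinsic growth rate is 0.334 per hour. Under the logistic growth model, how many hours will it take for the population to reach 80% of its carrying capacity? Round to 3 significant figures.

13.5 hours

A = (K − N₀)/N₀ = (1.03×10^6 − 43900)/43900 = 22.462.
Solve 1.03×10^6/(1 + 22.462·e^(−0.334t)) = 824000: 1 + 22.462·e^(−0.334t) = 1.25, so e^(−0.334t) = 0.0111297.
−0.334·t = ln(0.0111297) = -4.4981, so t = 4.4981/0.334 = 13.467.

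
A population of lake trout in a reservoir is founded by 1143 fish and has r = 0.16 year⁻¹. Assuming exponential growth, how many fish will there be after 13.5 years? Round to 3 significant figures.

N(t) = N₀·e^(rt) = 1143 × e^(0.16×13.5) = 1143 × e^2.16.
e^2.16 ≈ 8.6711, so N ≈ 1143 × 8.6711 = 9911.11.

9910 fish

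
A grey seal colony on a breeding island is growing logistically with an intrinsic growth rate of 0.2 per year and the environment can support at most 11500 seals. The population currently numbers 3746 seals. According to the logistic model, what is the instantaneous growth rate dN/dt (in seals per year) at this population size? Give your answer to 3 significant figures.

dN/dt = rN(1 − N/K) = 0.2 × 3746 × (1 − 3746/11500).
1 − 3746/11500 = 0.67426; dN/dt = 0.2 × 3746 × 0.67426 = 505.16.

505 seals per year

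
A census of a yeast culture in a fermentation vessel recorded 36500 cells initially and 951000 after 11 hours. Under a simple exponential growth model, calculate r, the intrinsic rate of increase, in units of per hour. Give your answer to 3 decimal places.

From N(t) = N₀·e^(rt): e^(r·11) = 951000/36500 = 26.055.
r·11 = ln(26.055) = 3.2602, so r = 3.2602/11 = 0.29638.

0.296 per hour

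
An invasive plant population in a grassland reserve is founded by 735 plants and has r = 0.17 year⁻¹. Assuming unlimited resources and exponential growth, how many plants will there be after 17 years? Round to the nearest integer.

13225 plants

N(t) = N₀·e^(rt) = 735 × e^(0.17×17) = 735 × e^2.89.
e^2.89 ≈ 17.993, so N ≈ 735 × 17.993 = 13225.1.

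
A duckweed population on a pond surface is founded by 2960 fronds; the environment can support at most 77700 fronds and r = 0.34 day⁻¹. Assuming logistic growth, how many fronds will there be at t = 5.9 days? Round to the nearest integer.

A = (K − N₀)/N₀ = (77700 − 2960)/2960 = 25.25.
N(t) = K/(1 + A·e^(−rt)) = 77700/(1 + 25.25×e^(−0.34×5.9)).
e^(−2.006) = 0.13453; denominator = 1 + 25.25×0.13453 = 4.3968.
N = 77700/4.3968 = 17672.

17672 fronds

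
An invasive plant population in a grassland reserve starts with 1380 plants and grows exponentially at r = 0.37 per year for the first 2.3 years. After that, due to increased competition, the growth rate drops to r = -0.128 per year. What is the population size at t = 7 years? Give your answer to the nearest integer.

Phase 1: N(2.3) = 1380·e^(0.37×2.3) = 1380·e^0.851 = 3231.94.
Phase 2 runs for 7 − 2.3 = 4.7 years at r = -0.128.
N(7) = 3231.94·e^(-0.128×4.7) = 3231.94·e^-0.6016 = 1770.89.

1771 plants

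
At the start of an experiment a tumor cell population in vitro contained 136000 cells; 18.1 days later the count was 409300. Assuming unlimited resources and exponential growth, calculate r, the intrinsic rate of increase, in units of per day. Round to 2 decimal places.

From N(t) = N₀·e^(rt): e^(r·18.1) = 409300/136000 = 3.0096.
r·18.1 = ln(3.0096) = 1.1018, so r = 1.1018/18.1 = 0.060873.

0.06 per day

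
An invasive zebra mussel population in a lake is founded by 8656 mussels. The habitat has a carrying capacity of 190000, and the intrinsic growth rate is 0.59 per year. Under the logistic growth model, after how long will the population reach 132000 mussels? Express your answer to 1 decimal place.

A = (K − N₀)/N₀ = (190000 − 8656)/8656 = 20.95.
Solve 190000/(1 + 20.95·e^(−0.59t)) = 132000: 1 + 20.95·e^(−0.59t) = 1.4394, so e^(−0.59t) = 0.0209734.
−0.59·t = ln(0.0209734) = -3.8645, so t = 3.8645/0.59 = 6.55.

6.6 years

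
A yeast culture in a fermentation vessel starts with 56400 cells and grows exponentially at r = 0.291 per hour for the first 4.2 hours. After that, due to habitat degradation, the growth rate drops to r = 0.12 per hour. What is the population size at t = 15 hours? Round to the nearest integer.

Phase 1: N(4.2) = 56400·e^(0.291×4.2) = 56400·e^1.222 = 191458.
Phase 2 runs for 15 − 4.2 = 10.8 hours at r = 0.12.
N(15) = 191458·e^(0.12×10.8) = 191458·e^1.296 = 699712.

699712 cells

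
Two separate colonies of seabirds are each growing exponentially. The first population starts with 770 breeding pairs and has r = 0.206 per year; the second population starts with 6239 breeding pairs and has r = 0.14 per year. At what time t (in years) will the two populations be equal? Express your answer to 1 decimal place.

Set 770·e^(0.206t) = 6239·e^(0.14t).
e^((0.206 − 0.14)t) = 6239/770 → e^(0.066·t) = 8.1026.
0.066·t = ln(8.1026) = 2.0922, so t = 2.0922/0.066 = 31.7.

31.7 years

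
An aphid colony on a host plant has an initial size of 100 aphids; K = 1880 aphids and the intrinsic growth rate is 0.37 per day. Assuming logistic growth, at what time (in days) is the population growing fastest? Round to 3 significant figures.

Logistic growth is fastest at N = K/2 = 940.
A = (K − N₀)/N₀ = 17.8. Set K/(1 + A·e^(−rt)) = K/2 → A·e^(−rt) = 1.
e^(−0.37t) = 1/17.8 = 0.0561798, so t = ln(17.8)/0.37 = 2.8792/0.37 = 7.7816.

7.78 days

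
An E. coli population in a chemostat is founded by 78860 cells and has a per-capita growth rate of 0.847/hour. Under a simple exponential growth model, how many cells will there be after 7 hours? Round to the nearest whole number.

N(t) = N₀·e^(rt) = 78860 × e^(0.847×7) = 78860 × e^5.929.
e^5.929 ≈ 375.78, so N ≈ 78860 × 375.78 = 2.96339×10^7.

29633896 cells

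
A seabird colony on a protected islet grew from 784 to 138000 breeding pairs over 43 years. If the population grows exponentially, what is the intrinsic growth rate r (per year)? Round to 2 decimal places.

0.12 per year

From N(t) = N₀·e^(rt): e^(r·43) = 138000/784 = 176.02.
r·43 = ln(176.02) = 5.1706, so r = 5.1706/43 = 0.12025.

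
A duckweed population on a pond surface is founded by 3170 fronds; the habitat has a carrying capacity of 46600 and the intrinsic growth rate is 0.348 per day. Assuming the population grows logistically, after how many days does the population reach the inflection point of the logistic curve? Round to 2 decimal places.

7.52 days

Logistic growth is fastest at N = K/2 = 23300.
A = (K − N₀)/N₀ = 13.7. Set K/(1 + A·e^(−rt)) = K/2 → A·e^(−rt) = 1.
e^(−0.348t) = 1/13.7 = 0.072991, so t = ln(13.7)/0.348 = 2.6174/0.348 = 7.5213.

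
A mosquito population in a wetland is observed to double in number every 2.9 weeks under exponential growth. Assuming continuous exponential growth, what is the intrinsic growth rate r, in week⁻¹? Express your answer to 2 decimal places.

0.24 per week

r = ln(2)/t_d = 0.6931/2.9 = 0.23902.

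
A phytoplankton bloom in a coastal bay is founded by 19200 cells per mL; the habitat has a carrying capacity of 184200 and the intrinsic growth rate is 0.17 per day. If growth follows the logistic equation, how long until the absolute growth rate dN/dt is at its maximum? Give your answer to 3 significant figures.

12.7 days

Logistic growth is fastest at N = K/2 = 92100.
A = (K − N₀)/N₀ = 8.5938. Set K/(1 + A·e^(−rt)) = K/2 → A·e^(−rt) = 1.
e^(−0.17t) = 1/8.5938 = 0.116364, so t = ln(8.5938)/0.17 = 2.151/0.17 = 12.653.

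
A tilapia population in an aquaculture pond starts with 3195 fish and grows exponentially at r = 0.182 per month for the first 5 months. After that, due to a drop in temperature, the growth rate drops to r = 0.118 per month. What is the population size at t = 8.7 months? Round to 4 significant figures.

12280 fish

Phase 1: N(5) = 3195·e^(0.182×5) = 3195·e^0.91 = 7937.41.
Phase 2 runs for 8.7 − 5 = 3.7 months at r = 0.118.
N(8.7) = 7937.41·e^(0.118×3.7) = 7937.41·e^0.4366 = 12282.6.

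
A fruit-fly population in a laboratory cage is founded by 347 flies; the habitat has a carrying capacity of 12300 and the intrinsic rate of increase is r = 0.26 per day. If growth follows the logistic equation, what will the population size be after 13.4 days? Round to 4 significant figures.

5980 flies

A = (K − N₀)/N₀ = (12300 − 347)/347 = 34.447.
N(t) = K/(1 + A·e^(−rt)) = 12300/(1 + 34.447×e^(−0.26×13.4)).
e^(−3.484) = 0.030684; denominator = 1 + 34.447×0.030684 = 2.057.
N = 12300/2.057 = 5979.65.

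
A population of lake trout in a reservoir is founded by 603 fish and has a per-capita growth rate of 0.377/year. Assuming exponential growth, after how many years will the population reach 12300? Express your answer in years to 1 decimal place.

8.0 years

Set N₀·e^(rt) = 12300: e^(0.377·t) = 12300/603 = 20.398.
0.377·t = ln(20.398) = 3.0154, so t = 3.0154/0.377 = 7.9985.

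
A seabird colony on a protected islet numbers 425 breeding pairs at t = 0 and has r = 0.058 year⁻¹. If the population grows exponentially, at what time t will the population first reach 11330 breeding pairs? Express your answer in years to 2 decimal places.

56.61 years

Set N₀·e^(rt) = 11330: e^(0.058·t) = 11330/425 = 26.659.
0.058·t = ln(26.659) = 3.2831, so t = 3.2831/0.058 = 56.606.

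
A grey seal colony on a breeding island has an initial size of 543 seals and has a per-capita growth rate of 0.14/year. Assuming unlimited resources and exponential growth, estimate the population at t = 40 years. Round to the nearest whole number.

N(t) = N₀·e^(rt) = 543 × e^(0.14×40) = 543 × e^5.6.
e^5.6 ≈ 270.43, so N ≈ 543 × 270.43 = 146842.

146842 seals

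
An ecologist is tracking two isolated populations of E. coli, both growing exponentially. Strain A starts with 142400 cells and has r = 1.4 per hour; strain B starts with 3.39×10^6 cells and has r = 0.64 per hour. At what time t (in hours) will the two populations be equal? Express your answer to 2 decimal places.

4.17 hours

Set 142400·e^(1.4t) = 3.39×10^6·e^(0.64t).
e^((1.4 − 0.64)t) = 3.39×10^6/142400 → e^(0.76·t) = 23.806.
0.76·t = ln(23.806) = 3.1699, so t = 3.1699/0.76 = 4.171.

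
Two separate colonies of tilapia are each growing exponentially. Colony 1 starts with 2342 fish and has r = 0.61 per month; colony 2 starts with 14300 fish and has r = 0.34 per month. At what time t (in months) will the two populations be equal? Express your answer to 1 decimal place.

6.7 months

Set 2342·e^(0.61t) = 14300·e^(0.34t).
e^((0.61 − 0.34)t) = 14300/2342 → e^(0.27·t) = 6.1059.
0.27·t = ln(6.1059) = 1.8093, so t = 1.8093/0.27 = 6.7009.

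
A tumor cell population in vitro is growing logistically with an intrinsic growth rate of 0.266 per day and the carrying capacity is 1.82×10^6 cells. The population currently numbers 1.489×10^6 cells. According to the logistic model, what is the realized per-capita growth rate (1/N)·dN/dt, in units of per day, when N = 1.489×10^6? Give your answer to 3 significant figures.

0.0484 per day

(1/N)·dN/dt = r(1 − N/K) = 0.266 × (1 − 1.489×10^6/1.82×10^6).
= 0.266 × 0.18187 = 0.048377.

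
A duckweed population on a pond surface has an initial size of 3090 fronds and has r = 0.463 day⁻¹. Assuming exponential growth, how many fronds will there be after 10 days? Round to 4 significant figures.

N(t) = N₀·e^(rt) = 3090 × e^(0.463×10) = 3090 × e^4.63.
e^4.63 ≈ 102.51, so N ≈ 3090 × 102.51 = 316768.

316800 fronds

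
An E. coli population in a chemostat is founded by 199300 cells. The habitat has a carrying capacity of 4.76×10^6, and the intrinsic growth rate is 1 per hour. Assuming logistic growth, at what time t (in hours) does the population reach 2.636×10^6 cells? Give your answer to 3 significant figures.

A = (K − N₀)/N₀ = (4.76×10^6 − 199300)/199300 = 22.884.
Solve 4.76×10^6/(1 + 22.884·e^(−1t)) = 2.636×10^6: 1 + 22.884·e^(−1t) = 1.8058, so e^(−1t) = 0.0352115.
−1·t = ln(0.0352115) = -3.3464, so t = 3.3464/1 = 3.3464.

3.35 hours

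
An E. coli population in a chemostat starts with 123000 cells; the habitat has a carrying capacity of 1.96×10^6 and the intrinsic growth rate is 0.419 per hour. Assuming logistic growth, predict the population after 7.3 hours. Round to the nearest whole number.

A = (K − N₀)/N₀ = (1.96×10^6 − 123000)/123000 = 14.935.
N(t) = K/(1 + A·e^(−rt)) = 1.96×10^6/(1 + 14.935×e^(−0.419×7.3)).
e^(−3.059) = 0.046949; denominator = 1 + 14.935×0.046949 = 1.7012.
N = 1.96×10^6/1.7012 = 1.152144×10^6.

1152144 cells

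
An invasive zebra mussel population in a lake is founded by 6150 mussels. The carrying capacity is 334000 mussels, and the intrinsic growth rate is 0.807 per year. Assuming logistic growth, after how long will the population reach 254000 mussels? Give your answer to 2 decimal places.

6.36 years

A = (K − N₀)/N₀ = (334000 − 6150)/6150 = 53.309.
Solve 334000/(1 + 53.309·e^(−0.807t)) = 254000: 1 + 53.309·e^(−0.807t) = 1.315, so e^(−0.807t) = 0.00590821.
−0.807·t = ln(0.00590821) = -5.1314, so t = 5.1314/0.807 = 6.3586.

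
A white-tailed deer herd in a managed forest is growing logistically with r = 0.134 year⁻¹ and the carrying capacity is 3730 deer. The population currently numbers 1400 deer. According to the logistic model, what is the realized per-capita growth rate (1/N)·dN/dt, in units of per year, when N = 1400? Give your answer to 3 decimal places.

0.084 per year

(1/N)·dN/dt = r(1 − N/K) = 0.134 × (1 − 1400/3730).
= 0.134 × 0.62466 = 0.083705.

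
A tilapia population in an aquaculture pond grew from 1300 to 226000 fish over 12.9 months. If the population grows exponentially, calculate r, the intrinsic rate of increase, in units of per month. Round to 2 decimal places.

0.40 per month

From N(t) = N₀·e^(rt): e^(r·12.9) = 226000/1300 = 173.85.
r·12.9 = ln(173.85) = 5.1582, so r = 5.1582/12.9 = 0.39986.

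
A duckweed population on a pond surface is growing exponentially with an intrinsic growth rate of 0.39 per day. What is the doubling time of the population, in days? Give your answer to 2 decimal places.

Doubling time t_d = ln(2)/r = 0.6931/0.39 = 1.7773.

1.78 days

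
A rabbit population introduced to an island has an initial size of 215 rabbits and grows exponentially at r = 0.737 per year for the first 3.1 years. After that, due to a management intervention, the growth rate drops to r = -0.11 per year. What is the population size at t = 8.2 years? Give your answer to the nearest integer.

Phase 1: N(3.1) = 215·e^(0.737×3.1) = 215·e^2.285 = 2111.89.
Phase 2 runs for 8.2 − 3.1 = 5.1 years at r = -0.11.
N(8.2) = 2111.89·e^(-0.11×5.1) = 2111.89·e^-0.561 = 1205.12.

1205 rabbits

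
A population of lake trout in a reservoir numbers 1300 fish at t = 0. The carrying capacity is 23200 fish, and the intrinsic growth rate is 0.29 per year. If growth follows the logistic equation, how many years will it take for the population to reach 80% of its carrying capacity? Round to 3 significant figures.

A = (K − N₀)/N₀ = (23200 − 1300)/1300 = 16.846.
Solve 23200/(1 + 16.846·e^(−0.29t)) = 18560: 1 + 16.846·e^(−0.29t) = 1.25, so e^(−0.29t) = 0.0148402.
−0.29·t = ln(0.0148402) = -4.2104, so t = 4.2104/0.29 = 14.519.

14.5 years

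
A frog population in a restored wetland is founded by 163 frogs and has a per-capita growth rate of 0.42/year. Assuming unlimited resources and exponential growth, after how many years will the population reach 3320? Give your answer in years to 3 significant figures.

7.18 years

Set N₀·e^(rt) = 3320: e^(0.42·t) = 3320/163 = 20.368.
0.42·t = ln(20.368) = 3.014, so t = 3.014/0.42 = 7.1761.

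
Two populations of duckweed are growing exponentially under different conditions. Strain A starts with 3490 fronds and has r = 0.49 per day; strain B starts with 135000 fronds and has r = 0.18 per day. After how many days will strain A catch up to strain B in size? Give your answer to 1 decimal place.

Set 3490·e^(0.49t) = 135000·e^(0.18t).
e^((0.49 − 0.18)t) = 135000/3490 → e^(0.31·t) = 38.682.
0.31·t = ln(38.682) = 3.6554, so t = 3.6554/0.31 = 11.792.

11.8 days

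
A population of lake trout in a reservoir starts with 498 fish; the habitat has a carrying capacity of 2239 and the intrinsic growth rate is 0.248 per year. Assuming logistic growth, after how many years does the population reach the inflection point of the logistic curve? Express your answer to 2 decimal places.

Logistic growth is fastest at N = K/2 = 1119.5.
A = (K − N₀)/N₀ = 3.496. Set K/(1 + A·e^(−rt)) = K/2 → A·e^(−rt) = 1.
e^(−0.248t) = 1/3.496 = 0.286043, so t = ln(3.496)/0.248 = 1.2516/0.248 = 5.0468.

5.05 years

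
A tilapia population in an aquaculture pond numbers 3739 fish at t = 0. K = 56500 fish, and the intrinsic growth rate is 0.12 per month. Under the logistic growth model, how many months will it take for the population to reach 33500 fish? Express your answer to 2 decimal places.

A = (K − N₀)/N₀ = (56500 − 3739)/3739 = 14.111.
Solve 56500/(1 + 14.111·e^(−0.12t)) = 33500: 1 + 14.111·e^(−0.12t) = 1.6866, so e^(−0.12t) = 0.0486548.
−0.12·t = ln(0.0486548) = -3.023, so t = 3.023/0.12 = 25.192.

25.19 months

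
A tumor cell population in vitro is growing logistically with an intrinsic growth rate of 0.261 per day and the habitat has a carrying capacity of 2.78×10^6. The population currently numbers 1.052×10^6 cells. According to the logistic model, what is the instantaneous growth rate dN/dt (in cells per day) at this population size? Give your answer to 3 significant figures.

171000 cells per day

dN/dt = rN(1 − N/K) = 0.261 × 1.052×10^6 × (1 − 1.052×10^6/2.78×10^6).
1 − 1.052×10^6/2.78×10^6 = 0.62158; dN/dt = 0.261 × 1.052×10^6 × 0.62158 = 1.70669×10^5.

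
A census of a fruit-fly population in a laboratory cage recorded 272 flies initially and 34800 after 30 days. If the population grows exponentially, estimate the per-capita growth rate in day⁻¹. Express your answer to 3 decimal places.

From N(t) = N₀·e^(rt): e^(r·30) = 34800/272 = 127.94.
r·30 = ln(127.94) = 4.8516, so r = 4.8516/30 = 0.16172.

0.162 per day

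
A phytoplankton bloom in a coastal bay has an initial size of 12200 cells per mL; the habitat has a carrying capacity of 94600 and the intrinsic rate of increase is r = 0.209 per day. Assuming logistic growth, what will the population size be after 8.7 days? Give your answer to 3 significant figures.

A = (K − N₀)/N₀ = (94600 − 12200)/12200 = 6.7541.
N(t) = K/(1 + A·e^(−rt)) = 94600/(1 + 6.7541×e^(−0.209×8.7)).
e^(−1.818) = 0.1623; denominator = 1 + 6.7541×0.1623 = 2.0962.
N = 94600/2.0962 = 45129.3.

45100 cells per mL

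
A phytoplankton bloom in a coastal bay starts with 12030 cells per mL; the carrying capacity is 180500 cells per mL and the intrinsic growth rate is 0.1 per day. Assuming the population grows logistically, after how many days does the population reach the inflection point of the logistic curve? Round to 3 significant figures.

Logistic growth is fastest at N = K/2 = 90250.
A = (K − N₀)/N₀ = 14.004. Set K/(1 + A·e^(−rt)) = K/2 → A·e^(−rt) = 1.
e^(−0.1t) = 1/14.004 = 0.0714074, so t = ln(14.004)/0.1 = 2.6394/0.1 = 26.394.

26.4 days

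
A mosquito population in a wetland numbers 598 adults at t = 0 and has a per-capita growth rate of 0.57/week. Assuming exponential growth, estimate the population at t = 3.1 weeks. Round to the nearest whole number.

3500 adults

N(t) = N₀·e^(rt) = 598 × e^(0.57×3.1) = 598 × e^1.767.
e^1.767 ≈ 5.8533, so N ≈ 598 × 5.8533 = 3500.25.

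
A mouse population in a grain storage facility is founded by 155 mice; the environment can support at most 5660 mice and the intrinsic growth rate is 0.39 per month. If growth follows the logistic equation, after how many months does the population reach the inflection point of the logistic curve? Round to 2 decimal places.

9.15 months

Logistic growth is fastest at N = K/2 = 2830.
A = (K − N₀)/N₀ = 35.516. Set K/(1 + A·e^(−rt)) = K/2 → A·e^(−rt) = 1.
e^(−0.39t) = 1/35.516 = 0.0281562, so t = ln(35.516)/0.39 = 3.57/0.39 = 9.1538.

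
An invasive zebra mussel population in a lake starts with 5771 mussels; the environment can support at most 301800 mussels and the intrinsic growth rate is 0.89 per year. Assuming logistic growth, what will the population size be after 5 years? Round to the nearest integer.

A = (K − N₀)/N₀ = (301800 − 5771)/5771 = 51.296.
N(t) = K/(1 + A·e^(−rt)) = 301800/(1 + 51.296×e^(−0.89×5)).
e^(−4.45) = 0.011679; denominator = 1 + 51.296×0.011679 = 1.5991.
N = 301800/1.5991 = 188735.

188735 mussels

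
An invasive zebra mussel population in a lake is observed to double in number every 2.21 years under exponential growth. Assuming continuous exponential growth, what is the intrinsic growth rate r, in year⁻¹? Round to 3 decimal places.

0.314 per year

r = ln(2)/t_d = 0.6931/2.21 = 0.31364.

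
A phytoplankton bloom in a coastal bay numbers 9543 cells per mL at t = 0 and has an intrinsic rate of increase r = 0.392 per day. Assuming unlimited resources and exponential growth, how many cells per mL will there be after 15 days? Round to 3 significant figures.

3410000 cells per mL

N(t) = N₀·e^(rt) = 9543 × e^(0.392×15) = 9543 × e^5.88.
e^5.88 ≈ 357.81, so N ≈ 9543 × 357.81 = 3.414574×10^6.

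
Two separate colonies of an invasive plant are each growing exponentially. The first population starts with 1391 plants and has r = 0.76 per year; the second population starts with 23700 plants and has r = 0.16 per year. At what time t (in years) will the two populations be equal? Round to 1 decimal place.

Set 1391·e^(0.76t) = 23700·e^(0.16t).
e^((0.76 − 0.16)t) = 23700/1391 → e^(0.6·t) = 17.038.
0.6·t = ln(17.038) = 2.8355, so t = 2.8355/0.6 = 4.7258.

4.7 years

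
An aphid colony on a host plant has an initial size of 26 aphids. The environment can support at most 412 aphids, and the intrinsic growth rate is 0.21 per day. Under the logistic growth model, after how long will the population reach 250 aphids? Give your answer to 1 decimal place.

A = (K − N₀)/N₀ = (412 − 26)/26 = 14.846.
Solve 412/(1 + 14.846·e^(−0.21t)) = 250: 1 + 14.846·e^(−0.21t) = 1.648, so e^(−0.21t) = 0.0436477.
−0.21·t = ln(0.0436477) = -3.1316, so t = 3.1316/0.21 = 14.912.

14.9 days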